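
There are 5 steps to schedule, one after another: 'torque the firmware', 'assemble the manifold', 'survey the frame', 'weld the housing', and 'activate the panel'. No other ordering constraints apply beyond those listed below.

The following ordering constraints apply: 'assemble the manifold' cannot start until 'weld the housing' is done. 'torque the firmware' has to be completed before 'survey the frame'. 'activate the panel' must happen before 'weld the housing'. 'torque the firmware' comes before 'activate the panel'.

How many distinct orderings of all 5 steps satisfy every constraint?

4

'torque the firmware' is the only step with nothing required before it, so every ordering starts there.
Systematically extending each partial ordering one step at a time and counting, there are 4 complete orderings.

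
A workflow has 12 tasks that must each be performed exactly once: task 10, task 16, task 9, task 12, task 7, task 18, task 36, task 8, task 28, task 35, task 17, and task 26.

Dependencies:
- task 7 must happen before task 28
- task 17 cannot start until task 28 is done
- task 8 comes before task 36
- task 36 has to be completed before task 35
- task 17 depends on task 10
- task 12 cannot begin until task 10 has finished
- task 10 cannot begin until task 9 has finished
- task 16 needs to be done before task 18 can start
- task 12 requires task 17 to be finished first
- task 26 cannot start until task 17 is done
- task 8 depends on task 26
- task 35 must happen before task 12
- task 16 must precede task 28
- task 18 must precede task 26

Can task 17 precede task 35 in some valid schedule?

Every valid ordering already has task 17 before task 35 (the constraints require it), so in particular at least one does.

Yes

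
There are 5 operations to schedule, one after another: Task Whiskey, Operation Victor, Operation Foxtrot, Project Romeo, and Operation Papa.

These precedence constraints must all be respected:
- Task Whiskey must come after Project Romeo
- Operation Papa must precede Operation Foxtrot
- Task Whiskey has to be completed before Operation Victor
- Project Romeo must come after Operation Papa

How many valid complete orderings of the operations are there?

4

Only Operation Papa has no prerequisites, so it must go first.
Enumerating by repeatedly choosing an available operation (one whose prerequisites are all placed) gives 4 distinct complete orderings.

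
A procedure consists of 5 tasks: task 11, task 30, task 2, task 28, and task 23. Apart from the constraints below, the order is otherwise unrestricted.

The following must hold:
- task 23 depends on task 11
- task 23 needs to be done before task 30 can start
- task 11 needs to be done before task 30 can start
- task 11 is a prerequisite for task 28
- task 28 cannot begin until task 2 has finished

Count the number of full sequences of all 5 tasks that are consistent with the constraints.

9

2 tasks have no prerequisites (task 11, task 2), so any of them could come first.
Counting all ways to extend the partial order to a total order gives 9.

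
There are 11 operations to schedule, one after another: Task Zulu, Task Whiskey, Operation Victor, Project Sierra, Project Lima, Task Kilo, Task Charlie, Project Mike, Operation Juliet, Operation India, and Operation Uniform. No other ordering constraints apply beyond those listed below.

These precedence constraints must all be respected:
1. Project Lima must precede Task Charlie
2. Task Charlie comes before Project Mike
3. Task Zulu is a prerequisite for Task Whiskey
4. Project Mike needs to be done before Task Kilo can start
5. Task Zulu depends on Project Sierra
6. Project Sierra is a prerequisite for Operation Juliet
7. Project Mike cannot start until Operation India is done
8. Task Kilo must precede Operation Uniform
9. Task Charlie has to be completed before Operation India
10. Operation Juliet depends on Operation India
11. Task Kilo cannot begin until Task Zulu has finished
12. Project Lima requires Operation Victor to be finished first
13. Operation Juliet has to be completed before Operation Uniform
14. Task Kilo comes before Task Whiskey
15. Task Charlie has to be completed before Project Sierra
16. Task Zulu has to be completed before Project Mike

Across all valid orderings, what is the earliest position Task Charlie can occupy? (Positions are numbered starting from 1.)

3

Working backwards through the constraints from Task Charlie, its full set of required predecessors is Operation Victor, Project Lima — 2 of them.
With 2 mandatory predecessors, the earliest Task Charlie can sit is position 2+1 = 3, and placing just those 2 first achieves it.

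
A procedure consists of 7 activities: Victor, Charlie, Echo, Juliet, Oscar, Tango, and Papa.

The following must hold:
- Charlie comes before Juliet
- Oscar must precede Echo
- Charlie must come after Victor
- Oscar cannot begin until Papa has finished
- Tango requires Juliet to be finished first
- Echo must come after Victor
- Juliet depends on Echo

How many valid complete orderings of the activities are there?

2 activities have no prerequisites (Victor, Papa), so any of them could come first.
Systematically extending each partial ordering one activity at a time and counting, there are 9 complete orderings.

9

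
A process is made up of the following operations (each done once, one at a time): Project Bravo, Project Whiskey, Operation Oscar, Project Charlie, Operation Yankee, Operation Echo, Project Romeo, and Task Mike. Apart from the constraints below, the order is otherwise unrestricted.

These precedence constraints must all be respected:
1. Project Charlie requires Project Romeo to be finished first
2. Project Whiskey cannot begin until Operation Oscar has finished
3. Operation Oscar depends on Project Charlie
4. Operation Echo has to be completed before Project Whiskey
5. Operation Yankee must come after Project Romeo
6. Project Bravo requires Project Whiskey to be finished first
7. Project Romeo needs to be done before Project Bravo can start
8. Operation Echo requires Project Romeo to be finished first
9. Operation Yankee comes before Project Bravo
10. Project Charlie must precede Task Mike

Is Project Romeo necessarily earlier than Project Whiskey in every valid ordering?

Chaining the stated constraints: Project Romeo → Operation Echo → Project Whiskey.
Hence Project Romeo necessarily comes before Project Whiskey.

Yes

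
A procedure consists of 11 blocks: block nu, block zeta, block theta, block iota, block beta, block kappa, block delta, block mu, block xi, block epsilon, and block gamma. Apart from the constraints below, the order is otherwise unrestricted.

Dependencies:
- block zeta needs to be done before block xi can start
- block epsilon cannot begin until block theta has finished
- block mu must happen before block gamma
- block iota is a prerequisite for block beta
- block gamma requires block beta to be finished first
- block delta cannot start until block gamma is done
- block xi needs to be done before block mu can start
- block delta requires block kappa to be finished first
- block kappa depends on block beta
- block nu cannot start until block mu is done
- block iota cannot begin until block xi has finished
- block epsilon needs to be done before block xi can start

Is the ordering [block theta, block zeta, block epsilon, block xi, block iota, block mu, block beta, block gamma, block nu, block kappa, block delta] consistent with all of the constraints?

Going through the constraints one by one, each required predecessor appears earlier in the sequence than its dependent — e.g. block beta (position 7) is before block kappa (position 10), as required.

Yes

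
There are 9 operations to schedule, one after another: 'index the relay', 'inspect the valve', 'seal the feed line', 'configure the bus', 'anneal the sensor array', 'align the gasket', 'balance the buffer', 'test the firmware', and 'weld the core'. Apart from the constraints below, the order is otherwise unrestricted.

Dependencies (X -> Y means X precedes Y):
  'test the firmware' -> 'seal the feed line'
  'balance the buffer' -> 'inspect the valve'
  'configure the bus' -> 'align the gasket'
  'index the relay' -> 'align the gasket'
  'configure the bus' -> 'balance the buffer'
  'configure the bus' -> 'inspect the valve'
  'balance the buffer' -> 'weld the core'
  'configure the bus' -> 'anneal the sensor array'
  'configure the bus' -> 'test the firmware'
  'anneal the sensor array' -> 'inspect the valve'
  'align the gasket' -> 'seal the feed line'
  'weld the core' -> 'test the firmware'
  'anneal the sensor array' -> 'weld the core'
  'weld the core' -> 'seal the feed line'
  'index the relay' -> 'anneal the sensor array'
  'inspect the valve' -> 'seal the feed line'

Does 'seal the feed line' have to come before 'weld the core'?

In fact the dependencies run the other way: 'weld the core' → 'seal the feed line'.
So 'seal the feed line' does not have to come before 'weld the core' — it cannot.

No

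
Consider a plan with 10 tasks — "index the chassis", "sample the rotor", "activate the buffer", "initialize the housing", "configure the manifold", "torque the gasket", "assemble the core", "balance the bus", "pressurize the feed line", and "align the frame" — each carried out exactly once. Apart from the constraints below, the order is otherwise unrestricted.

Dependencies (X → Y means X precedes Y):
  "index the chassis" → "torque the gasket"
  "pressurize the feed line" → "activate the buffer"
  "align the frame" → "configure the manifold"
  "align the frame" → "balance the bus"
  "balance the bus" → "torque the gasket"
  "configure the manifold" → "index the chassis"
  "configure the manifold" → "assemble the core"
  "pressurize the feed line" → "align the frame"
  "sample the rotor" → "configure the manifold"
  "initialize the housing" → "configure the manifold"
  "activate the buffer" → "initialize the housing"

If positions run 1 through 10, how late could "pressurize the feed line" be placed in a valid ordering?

2

The tasks that are forced after "pressurize the feed line", directly or by a chain of constraints, are "index the chassis", "activate the buffer", "initialize the housing", "configure the manifold", "torque the gasket", "assemble the core", "balance the bus", "align the frame". That's 8 tasks.
With 8 mandatory successors out of 10 tasks total, the latest slot for "pressurize the feed line" is 10−8 = 2, and it's reachable by doing all non-successors before "pressurize the feed line".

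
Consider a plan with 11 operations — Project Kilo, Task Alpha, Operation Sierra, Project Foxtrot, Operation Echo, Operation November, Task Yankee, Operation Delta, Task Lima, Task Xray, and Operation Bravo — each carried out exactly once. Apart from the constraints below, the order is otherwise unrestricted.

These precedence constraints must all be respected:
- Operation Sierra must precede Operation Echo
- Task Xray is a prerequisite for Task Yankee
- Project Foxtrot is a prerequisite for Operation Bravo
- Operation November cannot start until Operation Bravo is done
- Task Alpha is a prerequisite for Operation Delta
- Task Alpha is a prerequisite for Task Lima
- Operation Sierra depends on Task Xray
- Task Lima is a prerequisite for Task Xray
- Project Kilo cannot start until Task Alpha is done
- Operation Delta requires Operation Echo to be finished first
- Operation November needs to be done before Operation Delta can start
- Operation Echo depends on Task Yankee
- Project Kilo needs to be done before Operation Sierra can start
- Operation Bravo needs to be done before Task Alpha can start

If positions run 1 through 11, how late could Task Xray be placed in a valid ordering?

Following every chain forward from Task Xray, the operations that must come later are Operation Sierra, Operation Echo, Task Yankee, Operation Delta — 4 of them.
With 4 mandatory successors out of 11 operations total, the latest slot for Task Xray is 11−4 = 7, and it's reachable by doing all non-successors before Task Xray.

7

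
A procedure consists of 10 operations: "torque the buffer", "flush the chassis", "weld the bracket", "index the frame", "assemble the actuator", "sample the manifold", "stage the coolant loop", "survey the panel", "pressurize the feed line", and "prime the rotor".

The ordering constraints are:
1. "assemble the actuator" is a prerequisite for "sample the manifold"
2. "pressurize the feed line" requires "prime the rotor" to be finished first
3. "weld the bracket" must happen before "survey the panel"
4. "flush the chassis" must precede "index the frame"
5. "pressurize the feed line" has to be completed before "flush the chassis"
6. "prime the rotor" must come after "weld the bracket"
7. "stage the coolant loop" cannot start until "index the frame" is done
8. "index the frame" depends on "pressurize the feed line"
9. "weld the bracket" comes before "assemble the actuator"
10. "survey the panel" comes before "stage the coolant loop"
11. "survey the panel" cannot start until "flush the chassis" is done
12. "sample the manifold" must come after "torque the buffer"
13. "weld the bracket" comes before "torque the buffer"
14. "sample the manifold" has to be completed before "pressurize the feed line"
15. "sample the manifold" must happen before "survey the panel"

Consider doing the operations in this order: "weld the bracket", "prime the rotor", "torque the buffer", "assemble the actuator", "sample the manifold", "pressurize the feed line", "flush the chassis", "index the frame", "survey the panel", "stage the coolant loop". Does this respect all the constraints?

Checking each listed constraint against this order: for instance, "weld the bracket" is in position 1 and "survey the panel" in position 9, so that constraint holds — and the remaining constraints check out the same way.

Yes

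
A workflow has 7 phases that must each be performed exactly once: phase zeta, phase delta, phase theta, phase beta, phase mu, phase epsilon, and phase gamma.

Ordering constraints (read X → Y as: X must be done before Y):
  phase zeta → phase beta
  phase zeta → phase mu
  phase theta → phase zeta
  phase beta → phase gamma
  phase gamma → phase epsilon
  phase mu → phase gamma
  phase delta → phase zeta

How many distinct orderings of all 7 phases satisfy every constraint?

4

The phases with no prerequisites are phase delta, phase theta; any of them can be placed first.
Counting all ways to extend the partial order to a total order gives 4.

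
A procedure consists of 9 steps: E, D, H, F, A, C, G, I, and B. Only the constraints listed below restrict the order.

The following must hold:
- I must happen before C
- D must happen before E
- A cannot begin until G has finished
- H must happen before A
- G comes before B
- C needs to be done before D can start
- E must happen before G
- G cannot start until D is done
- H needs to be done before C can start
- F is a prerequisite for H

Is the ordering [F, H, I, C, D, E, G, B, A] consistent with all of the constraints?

Yes

Going through the constraints one by one, each required predecessor appears earlier in the sequence than its dependent — e.g. H (position 2) is before A (position 9), as required.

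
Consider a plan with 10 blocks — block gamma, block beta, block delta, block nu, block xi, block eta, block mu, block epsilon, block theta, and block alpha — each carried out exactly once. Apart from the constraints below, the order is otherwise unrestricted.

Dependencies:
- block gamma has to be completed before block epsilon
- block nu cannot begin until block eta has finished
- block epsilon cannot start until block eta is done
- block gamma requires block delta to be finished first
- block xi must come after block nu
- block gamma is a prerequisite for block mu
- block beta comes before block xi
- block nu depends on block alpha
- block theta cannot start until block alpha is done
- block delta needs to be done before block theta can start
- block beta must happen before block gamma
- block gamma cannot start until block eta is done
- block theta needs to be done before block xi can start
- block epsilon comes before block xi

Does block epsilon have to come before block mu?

No

No chain of constraints connects block epsilon to block mu in either direction.
There exist valid orderings with block mu before block epsilon, so block epsilon is not required to come first.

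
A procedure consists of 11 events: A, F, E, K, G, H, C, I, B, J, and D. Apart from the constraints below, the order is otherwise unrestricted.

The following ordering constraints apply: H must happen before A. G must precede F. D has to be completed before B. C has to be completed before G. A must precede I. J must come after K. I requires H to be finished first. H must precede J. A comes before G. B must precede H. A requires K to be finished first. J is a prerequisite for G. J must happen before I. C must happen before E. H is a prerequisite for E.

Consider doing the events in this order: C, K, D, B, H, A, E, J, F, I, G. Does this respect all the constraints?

In the proposed order, F appears before G.
Since G is required before F, the ordering is invalid.

No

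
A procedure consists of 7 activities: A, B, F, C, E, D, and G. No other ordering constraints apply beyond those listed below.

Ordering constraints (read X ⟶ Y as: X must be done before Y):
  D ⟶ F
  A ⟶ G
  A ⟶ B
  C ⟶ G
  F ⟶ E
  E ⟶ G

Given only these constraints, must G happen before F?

In fact the dependencies run the other way: F → E → G.
So G does not have to come before F — it cannot.

No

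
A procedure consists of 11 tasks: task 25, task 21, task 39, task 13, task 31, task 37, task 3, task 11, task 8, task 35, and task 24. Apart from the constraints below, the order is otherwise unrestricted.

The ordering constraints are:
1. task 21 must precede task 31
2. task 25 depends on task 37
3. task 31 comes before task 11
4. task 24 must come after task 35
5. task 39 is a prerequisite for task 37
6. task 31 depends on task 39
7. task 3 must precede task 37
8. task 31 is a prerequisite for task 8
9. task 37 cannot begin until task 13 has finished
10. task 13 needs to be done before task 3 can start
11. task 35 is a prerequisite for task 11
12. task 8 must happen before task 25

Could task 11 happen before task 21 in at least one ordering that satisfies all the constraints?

The constraints give a chain task 21 → task 31 → task 11, which forces task 21 before task 11.
Hence task 11 can never be scheduled before task 21.

No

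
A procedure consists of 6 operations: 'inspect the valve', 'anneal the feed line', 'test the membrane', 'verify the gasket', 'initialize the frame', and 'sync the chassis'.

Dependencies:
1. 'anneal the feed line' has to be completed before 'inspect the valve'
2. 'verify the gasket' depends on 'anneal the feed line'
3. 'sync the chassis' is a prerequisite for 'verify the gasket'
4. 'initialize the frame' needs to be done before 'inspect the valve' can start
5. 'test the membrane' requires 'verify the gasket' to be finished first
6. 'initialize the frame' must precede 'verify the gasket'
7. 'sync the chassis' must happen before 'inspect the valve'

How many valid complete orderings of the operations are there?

The operations with no prerequisites are 'anneal the feed line', 'initialize the frame', 'sync the chassis'; any of them can be placed first.
Counting all ways to extend the partial order to a total order gives 18.

18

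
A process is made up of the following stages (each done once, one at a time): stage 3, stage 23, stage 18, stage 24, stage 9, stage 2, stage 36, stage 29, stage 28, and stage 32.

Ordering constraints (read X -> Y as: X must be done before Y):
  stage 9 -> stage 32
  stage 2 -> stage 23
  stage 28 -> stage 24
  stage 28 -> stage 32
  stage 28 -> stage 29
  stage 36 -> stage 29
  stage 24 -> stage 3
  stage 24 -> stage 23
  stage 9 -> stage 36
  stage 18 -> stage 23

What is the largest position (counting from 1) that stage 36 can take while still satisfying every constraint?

The only stage forced after stage 36 (directly or by a chain) is stage 29.
With 1 mandatory successor out of 10 stages total, the latest slot for stage 36 is 10−1 = 9, and it's reachable by doing all non-successors before stage 36.

9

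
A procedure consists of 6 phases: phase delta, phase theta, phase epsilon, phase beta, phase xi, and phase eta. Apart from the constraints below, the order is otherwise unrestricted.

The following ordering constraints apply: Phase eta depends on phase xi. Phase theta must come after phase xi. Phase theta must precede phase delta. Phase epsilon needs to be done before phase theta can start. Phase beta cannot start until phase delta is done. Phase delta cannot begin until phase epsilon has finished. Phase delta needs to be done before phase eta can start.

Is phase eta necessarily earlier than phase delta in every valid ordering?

No

There is a chain phase delta → phase eta, which puts phase delta before phase eta.
So phase eta does not have to come before phase delta — it cannot.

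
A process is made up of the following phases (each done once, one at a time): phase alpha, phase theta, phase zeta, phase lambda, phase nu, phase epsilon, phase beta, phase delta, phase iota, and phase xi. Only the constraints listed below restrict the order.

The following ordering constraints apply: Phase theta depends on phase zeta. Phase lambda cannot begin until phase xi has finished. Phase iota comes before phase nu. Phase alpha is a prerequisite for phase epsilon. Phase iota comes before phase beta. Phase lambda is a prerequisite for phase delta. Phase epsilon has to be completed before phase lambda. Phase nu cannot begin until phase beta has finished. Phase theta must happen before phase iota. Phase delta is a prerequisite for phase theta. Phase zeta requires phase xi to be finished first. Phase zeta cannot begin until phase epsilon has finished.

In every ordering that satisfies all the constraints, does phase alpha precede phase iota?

Yes

Chaining the stated constraints: phase alpha → phase epsilon → phase zeta → phase theta → phase iota.
So phase alpha must precede phase iota in any valid ordering.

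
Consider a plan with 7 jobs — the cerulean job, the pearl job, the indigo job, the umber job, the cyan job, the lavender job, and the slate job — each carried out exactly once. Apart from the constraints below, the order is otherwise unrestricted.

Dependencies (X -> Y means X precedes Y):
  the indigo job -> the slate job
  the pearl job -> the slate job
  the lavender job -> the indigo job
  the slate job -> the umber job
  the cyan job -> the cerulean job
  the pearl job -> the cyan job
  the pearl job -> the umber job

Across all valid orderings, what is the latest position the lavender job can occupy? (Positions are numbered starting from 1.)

The jobs that are forced after the lavender job, directly or by a chain of constraints, are the indigo job, the umber job, the slate job. That's 3 jobs.
With 3 mandatory successors out of 7 jobs total, the latest slot for the lavender job is 7−3 = 4, and it's reachable by doing all non-successors before the lavender job.

4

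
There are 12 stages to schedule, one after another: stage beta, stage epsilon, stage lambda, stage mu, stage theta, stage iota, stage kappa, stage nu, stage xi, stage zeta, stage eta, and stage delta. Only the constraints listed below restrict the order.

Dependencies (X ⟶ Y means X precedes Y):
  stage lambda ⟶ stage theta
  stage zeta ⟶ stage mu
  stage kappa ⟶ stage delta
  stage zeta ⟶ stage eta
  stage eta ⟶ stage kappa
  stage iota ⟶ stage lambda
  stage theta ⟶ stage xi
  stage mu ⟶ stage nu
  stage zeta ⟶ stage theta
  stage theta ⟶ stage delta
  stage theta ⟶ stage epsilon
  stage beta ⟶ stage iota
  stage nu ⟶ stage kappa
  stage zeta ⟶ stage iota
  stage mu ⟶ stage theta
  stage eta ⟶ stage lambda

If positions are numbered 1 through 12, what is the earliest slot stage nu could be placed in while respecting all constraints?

3

The stages that are forced before stage nu, directly or transitively, are stage mu, stage zeta. That's 2 stages.
So at minimum 2 stages come before stage nu, putting stage nu no earlier than position 3. That position is achievable by scheduling exactly those predecessors first.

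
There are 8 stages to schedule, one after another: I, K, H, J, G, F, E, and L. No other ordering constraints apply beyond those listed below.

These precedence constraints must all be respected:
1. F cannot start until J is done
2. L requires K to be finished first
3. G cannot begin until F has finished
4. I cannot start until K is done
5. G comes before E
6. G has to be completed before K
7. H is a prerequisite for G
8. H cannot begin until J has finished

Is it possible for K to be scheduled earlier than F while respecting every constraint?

No

There is a dependency chain F → G → K, so K always comes after F.
Hence K can never be scheduled before F.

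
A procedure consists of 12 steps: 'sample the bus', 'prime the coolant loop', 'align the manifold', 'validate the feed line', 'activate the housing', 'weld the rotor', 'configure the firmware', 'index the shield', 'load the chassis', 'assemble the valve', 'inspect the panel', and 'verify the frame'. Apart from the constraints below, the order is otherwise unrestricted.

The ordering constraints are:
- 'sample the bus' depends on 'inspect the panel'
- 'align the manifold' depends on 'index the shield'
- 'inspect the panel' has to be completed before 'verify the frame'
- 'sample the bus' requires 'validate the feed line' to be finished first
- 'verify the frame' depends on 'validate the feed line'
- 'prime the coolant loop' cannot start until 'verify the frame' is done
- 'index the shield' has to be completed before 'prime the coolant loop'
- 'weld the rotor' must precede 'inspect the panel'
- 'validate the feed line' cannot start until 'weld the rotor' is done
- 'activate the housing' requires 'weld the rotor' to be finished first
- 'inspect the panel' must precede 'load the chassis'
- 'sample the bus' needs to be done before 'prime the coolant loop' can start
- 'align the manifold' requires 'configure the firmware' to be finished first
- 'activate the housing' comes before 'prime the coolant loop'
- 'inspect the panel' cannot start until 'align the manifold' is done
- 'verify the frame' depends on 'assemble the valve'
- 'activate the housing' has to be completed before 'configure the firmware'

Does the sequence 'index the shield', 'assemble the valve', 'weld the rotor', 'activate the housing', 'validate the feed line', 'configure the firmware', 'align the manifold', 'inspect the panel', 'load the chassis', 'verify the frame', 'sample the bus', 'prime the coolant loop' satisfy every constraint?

Going through the constraints one by one, each required predecessor appears earlier in the sequence than its dependent — e.g. 'index the shield' (position 1) is before 'prime the coolant loop' (position 12), as required.

Yes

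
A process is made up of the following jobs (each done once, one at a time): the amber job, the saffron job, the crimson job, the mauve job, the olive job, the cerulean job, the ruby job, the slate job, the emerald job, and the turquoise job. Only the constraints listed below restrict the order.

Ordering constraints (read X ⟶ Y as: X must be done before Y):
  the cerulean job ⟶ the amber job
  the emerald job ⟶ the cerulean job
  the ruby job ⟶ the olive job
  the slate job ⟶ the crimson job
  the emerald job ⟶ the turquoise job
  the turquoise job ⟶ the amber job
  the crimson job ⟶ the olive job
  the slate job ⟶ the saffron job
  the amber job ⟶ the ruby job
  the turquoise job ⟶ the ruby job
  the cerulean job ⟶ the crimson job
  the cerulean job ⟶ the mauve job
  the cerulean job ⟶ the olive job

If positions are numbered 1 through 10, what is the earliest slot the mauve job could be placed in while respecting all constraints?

3

Every job that must precede the mauve job has to come before it. Tracing all chains that end at the mauve job, those jobs are: the cerulean job, the emerald job — 2 in total.
With 2 mandatory predecessors, the earliest the mauve job can sit is position 2+1 = 3, and placing just those 2 first achieves it.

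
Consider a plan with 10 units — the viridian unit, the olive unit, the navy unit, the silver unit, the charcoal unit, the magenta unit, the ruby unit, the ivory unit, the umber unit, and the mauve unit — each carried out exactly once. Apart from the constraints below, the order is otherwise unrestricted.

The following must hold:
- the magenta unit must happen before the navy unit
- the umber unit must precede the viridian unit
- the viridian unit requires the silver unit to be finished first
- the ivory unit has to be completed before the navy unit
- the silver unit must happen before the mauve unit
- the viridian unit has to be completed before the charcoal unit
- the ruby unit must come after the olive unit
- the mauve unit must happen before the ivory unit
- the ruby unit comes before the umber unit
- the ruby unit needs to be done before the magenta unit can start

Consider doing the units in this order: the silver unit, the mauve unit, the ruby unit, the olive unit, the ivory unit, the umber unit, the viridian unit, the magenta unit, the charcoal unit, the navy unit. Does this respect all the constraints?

In the proposed order, the ruby unit appears before the olive unit.
That contradicts the constraint that the olive unit must precede the ruby unit.

No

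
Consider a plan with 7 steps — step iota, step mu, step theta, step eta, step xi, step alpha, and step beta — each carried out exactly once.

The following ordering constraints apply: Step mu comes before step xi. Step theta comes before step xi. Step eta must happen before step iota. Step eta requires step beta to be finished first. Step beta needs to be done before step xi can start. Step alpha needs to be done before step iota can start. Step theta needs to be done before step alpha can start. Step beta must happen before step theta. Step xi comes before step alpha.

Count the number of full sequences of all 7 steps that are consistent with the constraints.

14

The steps with no prerequisites are step mu, step beta; any of them can be placed first.
Counting all ways to extend the partial order to a total order gives 14.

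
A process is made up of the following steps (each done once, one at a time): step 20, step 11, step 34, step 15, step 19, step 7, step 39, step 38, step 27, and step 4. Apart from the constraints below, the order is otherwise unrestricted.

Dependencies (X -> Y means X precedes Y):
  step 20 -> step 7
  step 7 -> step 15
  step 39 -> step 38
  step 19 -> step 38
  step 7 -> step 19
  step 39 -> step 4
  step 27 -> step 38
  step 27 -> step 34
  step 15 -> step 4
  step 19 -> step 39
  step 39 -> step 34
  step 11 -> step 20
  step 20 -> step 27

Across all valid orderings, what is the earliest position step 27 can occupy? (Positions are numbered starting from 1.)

3

The steps that are forced before step 27, directly or transitively, are step 20, step 11. That's 2 steps.
With 2 mandatory predecessors, the earliest step 27 can sit is position 2+1 = 3, and placing just those 2 first achieves it.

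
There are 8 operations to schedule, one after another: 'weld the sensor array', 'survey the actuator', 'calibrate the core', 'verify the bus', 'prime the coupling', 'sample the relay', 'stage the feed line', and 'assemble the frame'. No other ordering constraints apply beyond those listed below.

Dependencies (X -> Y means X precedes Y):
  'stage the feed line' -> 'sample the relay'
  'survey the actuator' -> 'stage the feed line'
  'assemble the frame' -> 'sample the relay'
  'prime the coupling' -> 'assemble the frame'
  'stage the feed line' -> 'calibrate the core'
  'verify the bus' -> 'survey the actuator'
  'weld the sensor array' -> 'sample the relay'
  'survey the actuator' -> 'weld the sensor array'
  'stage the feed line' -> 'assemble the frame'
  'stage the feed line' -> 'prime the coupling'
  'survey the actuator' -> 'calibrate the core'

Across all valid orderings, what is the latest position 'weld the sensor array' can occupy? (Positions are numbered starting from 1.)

Following the constraints forward from 'weld the sensor array', its only required successor is 'sample the relay'.
With 1 mandatory successor out of 8 operations total, the latest slot for 'weld the sensor array' is 8−1 = 7, and it's reachable by doing all non-successors before 'weld the sensor array'.

7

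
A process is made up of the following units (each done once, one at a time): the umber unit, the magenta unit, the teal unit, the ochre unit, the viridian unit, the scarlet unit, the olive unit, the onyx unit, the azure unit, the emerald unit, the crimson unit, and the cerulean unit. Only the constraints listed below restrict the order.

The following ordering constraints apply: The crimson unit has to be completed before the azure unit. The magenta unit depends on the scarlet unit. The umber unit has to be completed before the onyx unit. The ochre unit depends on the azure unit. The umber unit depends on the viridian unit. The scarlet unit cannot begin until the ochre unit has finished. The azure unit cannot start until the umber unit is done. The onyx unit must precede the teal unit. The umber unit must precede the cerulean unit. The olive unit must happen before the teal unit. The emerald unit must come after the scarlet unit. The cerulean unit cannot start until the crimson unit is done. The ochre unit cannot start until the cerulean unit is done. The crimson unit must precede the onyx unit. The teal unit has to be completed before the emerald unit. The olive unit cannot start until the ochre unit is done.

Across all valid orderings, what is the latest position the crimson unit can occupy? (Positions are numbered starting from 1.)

3

Following every chain forward from the crimson unit, the units that must come later are the magenta unit, the teal unit, the ochre unit, the scarlet unit, the olive unit, the onyx unit, the azure unit, the emerald unit, the cerulean unit — 9 of them.
So at least 9 units follow the crimson unit, putting the crimson unit no later than position 3. That position is achievable by scheduling everything else first.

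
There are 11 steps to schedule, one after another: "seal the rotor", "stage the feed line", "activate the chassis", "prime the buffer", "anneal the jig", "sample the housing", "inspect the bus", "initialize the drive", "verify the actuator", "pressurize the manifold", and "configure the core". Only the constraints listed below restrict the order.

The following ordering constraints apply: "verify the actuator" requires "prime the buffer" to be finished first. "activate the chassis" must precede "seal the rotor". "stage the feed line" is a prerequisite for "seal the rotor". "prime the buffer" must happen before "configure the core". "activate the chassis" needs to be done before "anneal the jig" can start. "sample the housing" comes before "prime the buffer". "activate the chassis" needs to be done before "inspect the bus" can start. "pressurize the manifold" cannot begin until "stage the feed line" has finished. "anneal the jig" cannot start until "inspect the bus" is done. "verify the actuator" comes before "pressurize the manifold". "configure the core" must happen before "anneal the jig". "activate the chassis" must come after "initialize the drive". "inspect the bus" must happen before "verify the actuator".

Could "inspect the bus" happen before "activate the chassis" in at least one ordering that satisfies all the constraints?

No

Following "activate the chassis" → "inspect the bus", "activate the chassis" must precede "inspect the bus" in every valid ordering.
Hence "inspect the bus" can never be scheduled before "activate the chassis".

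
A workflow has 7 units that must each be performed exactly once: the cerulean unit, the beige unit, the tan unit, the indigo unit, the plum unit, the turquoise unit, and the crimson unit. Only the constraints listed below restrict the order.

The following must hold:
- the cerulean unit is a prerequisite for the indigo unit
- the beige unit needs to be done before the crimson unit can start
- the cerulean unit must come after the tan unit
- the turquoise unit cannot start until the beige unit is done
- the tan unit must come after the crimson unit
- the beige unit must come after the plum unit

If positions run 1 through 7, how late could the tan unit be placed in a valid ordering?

The units that are forced after the tan unit, directly or by a chain of constraints, are the cerulean unit, the indigo unit. That's 2 units.
With 2 mandatory successors out of 7 units total, the latest slot for the tan unit is 7−2 = 5, and it's reachable by doing all non-successors before the tan unit.

5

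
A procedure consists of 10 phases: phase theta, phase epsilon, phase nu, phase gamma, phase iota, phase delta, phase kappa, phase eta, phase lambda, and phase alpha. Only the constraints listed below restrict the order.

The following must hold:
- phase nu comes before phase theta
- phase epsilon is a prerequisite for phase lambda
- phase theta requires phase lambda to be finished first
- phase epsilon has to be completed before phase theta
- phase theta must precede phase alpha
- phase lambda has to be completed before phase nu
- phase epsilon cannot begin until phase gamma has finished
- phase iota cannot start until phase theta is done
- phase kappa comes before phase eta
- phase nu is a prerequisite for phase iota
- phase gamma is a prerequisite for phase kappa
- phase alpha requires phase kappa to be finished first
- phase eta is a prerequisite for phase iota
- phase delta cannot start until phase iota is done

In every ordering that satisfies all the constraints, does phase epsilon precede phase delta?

There is a constraint chain phase epsilon → phase theta → phase iota → phase delta.
Hence phase epsilon necessarily comes before phase delta.

Yes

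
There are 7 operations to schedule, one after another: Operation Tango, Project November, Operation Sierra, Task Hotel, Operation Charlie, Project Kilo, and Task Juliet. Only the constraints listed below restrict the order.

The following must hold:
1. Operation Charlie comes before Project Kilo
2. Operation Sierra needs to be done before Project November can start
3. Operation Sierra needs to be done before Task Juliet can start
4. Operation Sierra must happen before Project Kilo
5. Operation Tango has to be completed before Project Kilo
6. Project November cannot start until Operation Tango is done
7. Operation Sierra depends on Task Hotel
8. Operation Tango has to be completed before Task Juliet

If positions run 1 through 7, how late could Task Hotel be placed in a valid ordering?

3

Following every chain forward from Task Hotel, the operations that must come later are Project November, Operation Sierra, Project Kilo, Task Juliet — 4 of them.
With 4 mandatory successors out of 7 operations total, the latest slot for Task Hotel is 7−4 = 3, and it's reachable by doing all non-successors before Task Hotel.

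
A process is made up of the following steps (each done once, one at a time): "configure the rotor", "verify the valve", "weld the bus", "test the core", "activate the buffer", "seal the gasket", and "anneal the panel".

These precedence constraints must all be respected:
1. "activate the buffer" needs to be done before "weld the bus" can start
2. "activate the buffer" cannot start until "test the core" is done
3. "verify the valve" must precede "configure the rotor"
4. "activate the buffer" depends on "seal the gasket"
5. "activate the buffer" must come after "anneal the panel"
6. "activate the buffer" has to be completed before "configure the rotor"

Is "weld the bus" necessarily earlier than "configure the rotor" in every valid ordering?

"weld the bus" and "configure the rotor" are not related by any chain of constraints.
A valid ordering placing "configure the rotor" before "weld the bus" exists, so the answer is no.

No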